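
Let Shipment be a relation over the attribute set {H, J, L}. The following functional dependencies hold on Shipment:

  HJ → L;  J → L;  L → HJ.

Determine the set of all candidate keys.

{J}⁺: J→L adds L; L→HJ adds H → {H, J, L}.
{L}⁺: L→HJ adds H, J → {H, J, L}.
Any other superkey contains one of these as a subset, so there are no further candidate keys.

(J), (L)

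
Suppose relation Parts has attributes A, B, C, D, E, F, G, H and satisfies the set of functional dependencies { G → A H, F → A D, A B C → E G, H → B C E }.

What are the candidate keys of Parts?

{F, G}, {F, H}, {B, C, F}

{F, G}⁺: G→AH adds A, H; F→AD adds D; H→BCE adds B, C, E → {A, B, C, D, E, F, G, H}.
{F, H}⁺: F→AD adds A, D; H→BCE adds B, C, E; ABC→EG adds G → {A, B, C, D, E, F, G, H}.
{B, C, F}⁺: F→AD adds A, D; ABC→EG adds E, G; G→AH adds H → {A, B, C, D, E, F, G, H}.
Any other superkey contains one of these as a subset, so there are no further candidate keys.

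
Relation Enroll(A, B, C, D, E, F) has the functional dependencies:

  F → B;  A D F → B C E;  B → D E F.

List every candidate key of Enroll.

Attribute A never appears on the right-hand side of any dependency, so A must belong to every candidate key.
{A}⁺ = {A}, which is not all of the schema, so we must add further attributes.
{A, B}⁺: B→DEF adds D, E, F; ADF→BCE adds C → {A, B, C, D, E, F}. Minimal: {B}⁺ = {B, D, E, F}; {A}⁺ = {A} — none reach the full schema.
{A, F}⁺: F→B adds B; B→DEF adds D, E; ADF→BCE adds C → {A, B, C, D, E, F}. Minimal: {F}⁺ = {B, D, E, F}; {A}⁺ = {A} — none reach the full schema.

{A, B}; {A, F}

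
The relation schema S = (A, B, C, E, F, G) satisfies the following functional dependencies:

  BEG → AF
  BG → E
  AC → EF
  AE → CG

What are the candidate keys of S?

{B, G}; {A, B, C}; {A, B, E}

{B, G}⁺: BG→E adds E; BEG→AF adds A, F; AE→CG adds C → {A, B, C, E, F, G}. Minimal: {G}⁺ = {G}; {B}⁺ = {B} — none reach the full schema.
{A, B, C}⁺: AC→EF adds E, F; AE→CG adds G → {A, B, C, E, F, G}. Minimal: {B, C}⁺ = {B, C}; {A, C}⁺ = {A, C, E, F, G}; {A, B}⁺ = {A, B} — none reach the full schema.
{A, B, E}⁺: AE→CG adds C, G; BEG→AF adds F → {A, B, C, E, F, G}. Minimal: {B, E}⁺ = {B, E}; {A, E}⁺ = {A, C, E, F, G}; {A, B}⁺ = {A, B} — none reach the full schema.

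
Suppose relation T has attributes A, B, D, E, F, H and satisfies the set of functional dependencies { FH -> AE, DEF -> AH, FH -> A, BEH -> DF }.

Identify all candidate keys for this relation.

Attribute B never appears on the right-hand side of any dependency, so B must belong to every candidate key.
{B}⁺ = {B}, which is not all of the schema, so we must add further attributes.
{B, E, H}⁺: BEH→DF adds D, F; FH→AE adds A → {A, B, D, E, F, H}.
{B, F, H}⁺: FH→AE adds A, E; BEH→DF adds D → {A, B, D, E, F, H}.
{B, D, E, F}⁺: DEF→AH adds A, H → {A, B, D, E, F, H}.

(B, E, H), (B, F, H), (B, D, E, F)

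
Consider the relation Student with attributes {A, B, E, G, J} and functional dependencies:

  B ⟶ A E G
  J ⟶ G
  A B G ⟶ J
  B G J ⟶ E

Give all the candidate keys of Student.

Attribute B never appears on the right-hand side of any dependency, so B must belong to every candidate key.
{B}⁺ = {A, B, E, G, J}, which is all of the schema, so {B} is the only candidate key.

{B}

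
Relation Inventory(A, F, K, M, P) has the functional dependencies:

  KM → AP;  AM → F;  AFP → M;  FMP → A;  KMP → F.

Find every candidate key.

Attribute K never appears on the right-hand side of any dependency, so K must belong to every candidate key.
{K}⁺ = {K}, which is not all of the schema, so we must add further attributes.
{K, M}⁺: KM→AP adds A, P; AM→F adds F → {A, F, K, M, P}. Minimal: {M}⁺ = {M}; {K}⁺ = {K} — none reach the full schema.
{A, F, K, P}⁺: AFP→M adds M → {A, F, K, M, P}. Minimal: {F, K, P}⁺ = {F, K, P}; {A, K, P}⁺ = {A, K, P}; {A, F, P}⁺ = {A, F, M, P}; … — none reach the full schema.
Any other superkey contains one of these as a subset, so there are no further candidate keys.

{K, M}, {A, F, K, P}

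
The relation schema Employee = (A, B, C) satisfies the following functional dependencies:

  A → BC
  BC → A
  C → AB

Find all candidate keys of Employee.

A; C

{A}⁺: A→BC adds B, C → {A, B, C}.
{C}⁺: C→AB adds A, B → {A, B, C}.
Any other superkey contains one of these as a subset, so there are no further candidate keys.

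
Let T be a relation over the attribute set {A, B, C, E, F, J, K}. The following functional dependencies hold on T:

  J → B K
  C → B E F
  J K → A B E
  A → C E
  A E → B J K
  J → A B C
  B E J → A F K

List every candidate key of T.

{A}⁺: A→CE adds C, E; AE→BJK adds B, J, K; BEJ→AFK adds F → {A, B, C, E, F, J, K}.
{J}⁺: J→BK adds B, K; JK→ABE adds A, E; A→CE adds C; BEJ→AFK adds F → {A, B, C, E, F, J, K}.

{A}, {J}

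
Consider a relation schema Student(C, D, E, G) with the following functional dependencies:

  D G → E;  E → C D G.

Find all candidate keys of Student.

(E), (D, G)

{E}⁺: E→CDG adds C, D, G → {C, D, E, G}.
{D, G}⁺: DG→E adds E; E→CDG adds C → {C, D, E, G}. Minimal: {G}⁺ = {G}; {D}⁺ = {D} — none reach the full schema.
Any other superkey contains one of these as a subset, so there are no further candidate keys.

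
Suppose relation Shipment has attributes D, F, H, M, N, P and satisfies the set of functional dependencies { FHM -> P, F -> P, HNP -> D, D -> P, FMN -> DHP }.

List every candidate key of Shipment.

{F, M, N}

Attributes F, M, N never appear on any right-hand side, so every candidate key must contain {F, M, N}.
{F, M, N}⁺ = {D, F, H, M, N, P}, which is all of the schema, so {F, M, N} is the only candidate key.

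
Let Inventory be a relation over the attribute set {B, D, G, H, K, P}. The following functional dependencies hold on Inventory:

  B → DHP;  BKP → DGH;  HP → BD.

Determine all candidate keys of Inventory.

Attribute K never appears on the right-hand side of any dependency, so K must belong to every candidate key.
{K}⁺ = {K}, which is not all of the schema, so we must add further attributes.
{B, K}⁺: B→DHP adds D, H, P; BKP→DGH adds G → {B, D, G, H, K, P}.
{H, K, P}⁺: HP→BD adds B, D; BKP→DGH adds G → {B, D, G, H, K, P}.

(B, K), (H, K, P)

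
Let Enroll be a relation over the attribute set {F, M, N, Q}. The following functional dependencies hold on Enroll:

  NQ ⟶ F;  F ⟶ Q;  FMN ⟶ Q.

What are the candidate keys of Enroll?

Attributes M, N never appear on any right-hand side, so every candidate key must contain {M, N}.
{M, N}⁺ = {M, N}, which is not all of the schema, so we must add further attributes.
{F, M, N}⁺: F→Q adds Q → {F, M, N, Q}. Minimal: {M, N}⁺ = {M, N}; {F, N}⁺ = {F, N, Q}; {F, M}⁺ = {F, M, Q} — none reach the full schema.
{M, N, Q}⁺: NQ→F adds F → {F, M, N, Q}. Minimal: {N, Q}⁺ = {F, N, Q}; {M, Q}⁺ = {M, Q}; {M, N}⁺ = {M, N} — none reach the full schema.
Any other superkey contains one of these as a subset, so there are no further candidate keys.

FMN, MNQ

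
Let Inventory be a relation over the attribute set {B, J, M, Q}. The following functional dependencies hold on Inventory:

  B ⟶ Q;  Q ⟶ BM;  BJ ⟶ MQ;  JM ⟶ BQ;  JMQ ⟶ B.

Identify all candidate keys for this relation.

(B, J), (J, M), (J, Q)

Attribute J never appears on the right-hand side of any dependency, so J must belong to every candidate key.
{J}⁺ = {J}, which is not all of the schema, so we must add further attributes.
{B, J}⁺: B→Q adds Q; Q→BM adds M → {B, J, M, Q}. Minimal: {J}⁺ = {J}; {B}⁺ = {B, M, Q} — none reach the full schema.
{J, M}⁺: JM→BQ adds B, Q → {B, J, M, Q}. Minimal: {M}⁺ = {M}; {J}⁺ = {J} — none reach the full schema.
{J, Q}⁺: Q→BM adds B, M → {B, J, M, Q}. Minimal: {Q}⁺ = {B, M, Q}; {J}⁺ = {J} — none reach the full schema.
Any other superkey contains one of these as a subset, so there are no further candidate keys.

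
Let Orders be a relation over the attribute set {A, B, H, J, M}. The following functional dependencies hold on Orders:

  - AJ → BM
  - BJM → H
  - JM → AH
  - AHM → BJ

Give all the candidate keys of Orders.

{A, J}⁺: AJ→BM adds B, M; BJM→H adds H → {A, B, H, J, M}. Minimal: {J}⁺ = {J}; {A}⁺ = {A} — none reach the full schema.
{J, M}⁺: JM→AH adds A, H; AHM→BJ adds B → {A, B, H, J, M}. Minimal: {M}⁺ = {M}; {J}⁺ = {J} — none reach the full schema.
{A, H, M}⁺: AHM→BJ adds B, J → {A, B, H, J, M}. Minimal: {H, M}⁺ = {H, M}; {A, M}⁺ = {A, M}; {A, H}⁺ = {A, H} — none reach the full schema.

AJ, JM, AHM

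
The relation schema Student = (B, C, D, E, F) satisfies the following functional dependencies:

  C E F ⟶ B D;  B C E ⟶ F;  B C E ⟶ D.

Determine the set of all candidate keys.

{B, C, E}; {C, E, F}

Attributes C, E never appear on any right-hand side, so every candidate key must contain {C, E}.
{C, E}⁺ = {C, E}, which is not all of the schema, so we must add further attributes.
{B, C, E}⁺: BCE→F adds F; BCE→D adds D → {B, C, D, E, F}. Minimal: {C, E}⁺ = {C, E}; {B, E}⁺ = {B, E}; {B, C}⁺ = {B, C} — none reach the full schema.
{C, E, F}⁺: CEF→BD adds B, D → {B, C, D, E, F}. Minimal: {E, F}⁺ = {E, F}; {C, F}⁺ = {C, F}; {C, E}⁺ = {C, E} — none reach the full schema.
Any other superkey contains one of these as a subset, so there are no further candidate keys.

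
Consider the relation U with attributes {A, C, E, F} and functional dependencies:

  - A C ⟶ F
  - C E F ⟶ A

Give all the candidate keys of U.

(A, C, E); (C, E, F)

{A, C, E}⁺: AC→F adds F → {A, C, E, F}. Minimal: {C, E}⁺ = {C, E}; {A, E}⁺ = {A, E}; {A, C}⁺ = {A, C, F} — none reach the full schema.
{C, E, F}⁺: CEF→A adds A → {A, C, E, F}. Minimal: {E, F}⁺ = {E, F}; {C, F}⁺ = {C, F}; {C, E}⁺ = {C, E} — none reach the full schema.
Any other superkey contains one of these as a subset, so there are no further candidate keys.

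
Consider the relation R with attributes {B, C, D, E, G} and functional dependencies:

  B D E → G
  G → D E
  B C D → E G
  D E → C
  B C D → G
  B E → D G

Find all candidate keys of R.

Attribute B never appears on the right-hand side of any dependency, so B must belong to every candidate key.
{B}⁺ = {B}, which is not all of the schema, so we must add further attributes.
{B, E}⁺: BE→DG adds D, G; DE→C adds C → {B, C, D, E, G}.
{B, G}⁺: G→DE adds D, E; DE→C adds C → {B, C, D, E, G}.
{B, C, D}⁺: BCD→EG adds E, G → {B, C, D, E, G}.
Any other superkey contains one of these as a subset, so there are no further candidate keys.

(B, E); (B, G); (B, C, D)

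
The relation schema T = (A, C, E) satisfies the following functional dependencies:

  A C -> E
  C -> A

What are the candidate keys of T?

Attribute C never appears on the right-hand side of any dependency, so C must belong to every candidate key.
{C}⁺ = {A, C, E}, which is all of the schema, so {C} is the only candidate key.

{C}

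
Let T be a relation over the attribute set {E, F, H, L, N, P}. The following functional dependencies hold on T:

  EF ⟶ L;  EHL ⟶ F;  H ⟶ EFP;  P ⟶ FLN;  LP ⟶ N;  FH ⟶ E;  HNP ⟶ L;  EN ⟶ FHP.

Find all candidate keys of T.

{H}⁺: H→EFP adds E, F, P; P→FLN adds L, N → {E, F, H, L, N, P}.
{E, N}⁺: EN→FHP adds F, H, P; EF→L adds L → {E, F, H, L, N, P}. Minimal: {N}⁺ = {N}; {E}⁺ = {E} — none reach the full schema.
{E, P}⁺: P→FLN adds F, L, N; EN→FHP adds H → {E, F, H, L, N, P}. Minimal: {P}⁺ = {F, L, N, P}; {E}⁺ = {E} — none reach the full schema.
Any other superkey contains one of these as a subset, so there are no further candidate keys.

{H}; {E, N}; {E, P}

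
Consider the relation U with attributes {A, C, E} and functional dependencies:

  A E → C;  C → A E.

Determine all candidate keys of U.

{C}⁺: C→AE adds A, E → {A, C, E}.
{A, E}⁺: AE→C adds C → {A, C, E}.
Any other superkey contains one of these as a subset, so there are no further candidate keys.

(C); (A, E)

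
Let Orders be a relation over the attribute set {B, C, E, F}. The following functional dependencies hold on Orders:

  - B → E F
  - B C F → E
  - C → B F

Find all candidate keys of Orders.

{C}

Attribute C never appears on the right-hand side of any dependency, so C must belong to every candidate key.
{C}⁺ = {B, C, E, F}, which is all of the schema, so {C} is the only candidate key.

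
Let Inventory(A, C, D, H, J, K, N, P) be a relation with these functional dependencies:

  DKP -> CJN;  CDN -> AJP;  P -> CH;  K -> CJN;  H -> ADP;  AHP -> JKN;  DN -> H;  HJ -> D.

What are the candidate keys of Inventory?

{H}⁺: H→ADP adds A, D, P; AHP→JKN adds J, K, N; DKP→CJN adds C → {A, C, D, H, J, K, N, P}.
{P}⁺: P→CH adds C, H; H→ADP adds A, D; AHP→JKN adds J, K, N → {A, C, D, H, J, K, N, P}.
{D, K}⁺: K→CJN adds C, J, N; DN→H adds H; CDN→AJP adds A, P → {A, C, D, H, J, K, N, P}.
{D, N}⁺: DN→H adds H; H→ADP adds A, P; AHP→JKN adds J, K; DKP→CJN adds C → {A, C, D, H, J, K, N, P}.

{H}; {P}; {D, K}; {D, N}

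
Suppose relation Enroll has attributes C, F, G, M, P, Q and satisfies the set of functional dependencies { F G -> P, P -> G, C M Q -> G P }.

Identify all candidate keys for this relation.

(C, F, M, Q)

Attributes C, F, M, Q never appear on any right-hand side, so every candidate key must contain {C, F, M, Q}.
{C, F, M, Q}⁺ = {C, F, G, M, P, Q}, which is all of the schema, so {C, F, M, Q} is the only candidate key.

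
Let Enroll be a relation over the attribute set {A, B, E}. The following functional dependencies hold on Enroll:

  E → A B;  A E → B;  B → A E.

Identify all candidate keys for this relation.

{B}⁺: B→AE adds A, E → {A, B, E}.
{E}⁺: E→AB adds A, B → {A, B, E}.
Any other superkey contains one of these as a subset, so there are no further candidate keys.

B, E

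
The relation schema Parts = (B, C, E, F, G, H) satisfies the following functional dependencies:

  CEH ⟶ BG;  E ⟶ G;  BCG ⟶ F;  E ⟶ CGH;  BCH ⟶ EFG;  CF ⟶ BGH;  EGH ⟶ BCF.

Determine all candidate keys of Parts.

{E}⁺: E→G adds G; E→CGH adds C, H; EGH→BCF adds B, F → {B, C, E, F, G, H}.
{C, F}⁺: CF→BGH adds B, G, H; BCH→EFG adds E → {B, C, E, F, G, H}. Minimal: {F}⁺ = {F}; {C}⁺ = {C} — none reach the full schema.
{B, C, G}⁺: BCG→F adds F; CF→BGH adds H; BCH→EFG adds E → {B, C, E, F, G, H}. Minimal: {C, G}⁺ = {C, G}; {B, G}⁺ = {B, G}; {B, C}⁺ = {B, C} — none reach the full schema.
{B, C, H}⁺: BCH→EFG adds E, F, G → {B, C, E, F, G, H}. Minimal: {C, H}⁺ = {C, H}; {B, H}⁺ = {B, H}; {B, C}⁺ = {B, C} — none reach the full schema.

(E), (C, F), (B, C, G), (B, C, H)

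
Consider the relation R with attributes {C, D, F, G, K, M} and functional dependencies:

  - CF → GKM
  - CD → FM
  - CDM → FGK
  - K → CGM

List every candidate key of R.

{C, D}; {D, K}

Attribute D never appears on the right-hand side of any dependency, so D must belong to every candidate key.
{D}⁺ = {D}, which is not all of the schema, so we must add further attributes.
{C, D}⁺: CD→FM adds F, M; CDM→FGK adds G, K → {C, D, F, G, K, M}. Minimal: {D}⁺ = {D}; {C}⁺ = {C} — none reach the full schema.
{D, K}⁺: K→CGM adds C, G, M; CD→FM adds F → {C, D, F, G, K, M}. Minimal: {K}⁺ = {C, G, K, M}; {D}⁺ = {D} — none reach the full schema.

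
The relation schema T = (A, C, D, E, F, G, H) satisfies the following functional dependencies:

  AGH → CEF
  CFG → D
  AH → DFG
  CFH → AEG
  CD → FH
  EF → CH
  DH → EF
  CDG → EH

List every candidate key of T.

{A, H}⁺: AH→DFG adds D, F, G; DH→EF adds E; AGH→CEF adds C → {A, C, D, E, F, G, H}. Minimal: {H}⁺ = {H}; {A}⁺ = {A} — none reach the full schema.
{C, D}⁺: CD→FH adds F, H; DH→EF adds E; CFH→AEG adds A, G → {A, C, D, E, F, G, H}. Minimal: {D}⁺ = {D}; {C}⁺ = {C} — none reach the full schema.
{D, H}⁺: DH→EF adds E, F; EF→CH adds C; CFH→AEG adds A, G → {A, C, D, E, F, G, H}. Minimal: {H}⁺ = {H}; {D}⁺ = {D} — none reach the full schema.
{E, F}⁺: EF→CH adds C, H; CFH→AEG adds A, G; CFG→D adds D → {A, C, D, E, F, G, H}. Minimal: {F}⁺ = {F}; {E}⁺ = {E} — none reach the full schema.
{C, F, G}⁺: CFG→D adds D; CD→FH adds H; DH→EF adds E; CFH→AEG adds A → {A, C, D, E, F, G, H}. Minimal: {F, G}⁺ = {F, G}; {C, G}⁺ = {C, G}; {C, F}⁺ = {C, F} — none reach the full schema.
{C, F, H}⁺: CFH→AEG adds A, E, G; CFG→D adds D → {A, C, D, E, F, G, H}. Minimal: {F, H}⁺ = {F, H}; {C, H}⁺ = {C, H}; {C, F}⁺ = {C, F} — none reach the full schema.

{A, H}, {C, D}, {D, H}, {E, F}, {C, F, G}, {C, F, H}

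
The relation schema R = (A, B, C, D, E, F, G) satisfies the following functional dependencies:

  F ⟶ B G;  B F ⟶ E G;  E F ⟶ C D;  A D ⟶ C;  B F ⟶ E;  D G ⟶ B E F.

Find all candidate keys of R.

(A, F); (A, D, G)

Attribute A never appears on the right-hand side of any dependency, so A must belong to every candidate key.
{A}⁺ = {A}, which is not all of the schema, so we must add further attributes.
{A, F}⁺: F→BG adds B, G; BF→EG adds E; EF→CD adds C, D → {A, B, C, D, E, F, G}. Minimal: {F}⁺ = {B, C, D, E, F, G}; {A}⁺ = {A} — none reach the full schema.
{A, D, G}⁺: AD→C adds C; DG→BEF adds B, E, F → {A, B, C, D, E, F, G}. Minimal: {D, G}⁺ = {B, C, D, E, F, G}; {A, G}⁺ = {A, G}; {A, D}⁺ = {A, C, D} — none reach the full schema.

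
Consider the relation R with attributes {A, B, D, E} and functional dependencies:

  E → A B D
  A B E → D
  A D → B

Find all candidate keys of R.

Attribute E never appears on the right-hand side of any dependency, so E must belong to every candidate key.
{E}⁺ = {A, B, D, E}, which is all of the schema, so {E} is the only candidate key.

{E}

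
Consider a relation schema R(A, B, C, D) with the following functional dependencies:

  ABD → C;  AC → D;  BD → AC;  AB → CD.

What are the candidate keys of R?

{A, B}; {B, D}

Attribute B never appears on the right-hand side of any dependency, so B must belong to every candidate key.
{B}⁺ = {B}, which is not all of the schema, so we must add further attributes.
{A, B}⁺: AB→CD adds C, D → {A, B, C, D}. Minimal: {B}⁺ = {B}; {A}⁺ = {A} — none reach the full schema.
{B, D}⁺: BD→AC adds A, C → {A, B, C, D}. Minimal: {D}⁺ = {D}; {B}⁺ = {B} — none reach the full schema.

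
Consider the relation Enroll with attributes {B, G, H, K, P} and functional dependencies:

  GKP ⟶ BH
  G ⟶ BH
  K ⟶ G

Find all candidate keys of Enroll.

KP

Attributes K, P never appear on any right-hand side, so every candidate key must contain {K, P}.
{K, P}⁺ = {B, G, H, K, P}, which is all of the schema, so {K, P} is the only candidate key.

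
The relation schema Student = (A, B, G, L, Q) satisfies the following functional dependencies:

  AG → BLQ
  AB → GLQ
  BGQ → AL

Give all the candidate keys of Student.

{A, B}, {A, G}, {B, G, Q}

{A, B}⁺: AB→GLQ adds G, L, Q → {A, B, G, L, Q}. Minimal: {B}⁺ = {B}; {A}⁺ = {A} — none reach the full schema.
{A, G}⁺: AG→BLQ adds B, L, Q → {A, B, G, L, Q}. Minimal: {G}⁺ = {G}; {A}⁺ = {A} — none reach the full schema.
{B, G, Q}⁺: BGQ→AL adds A, L → {A, B, G, L, Q}. Minimal: {G, Q}⁺ = {G, Q}; {B, Q}⁺ = {B, Q}; {B, G}⁺ = {B, G} — none reach the full schema.
Any other superkey contains one of these as a subset, so there are no further candidate keys.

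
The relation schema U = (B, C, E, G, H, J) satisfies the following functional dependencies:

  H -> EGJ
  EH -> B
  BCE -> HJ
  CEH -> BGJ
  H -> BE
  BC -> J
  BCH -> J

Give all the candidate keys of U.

(C, H); (B, C, E)

Attribute C never appears on the right-hand side of any dependency, so C must belong to every candidate key.
{C}⁺ = {C}, which is not all of the schema, so we must add further attributes.
{C, H}⁺: H→EGJ adds E, G, J; EH→B adds B → {B, C, E, G, H, J}. Minimal: {H}⁺ = {B, E, G, H, J}; {C}⁺ = {C} — none reach the full schema.
{B, C, E}⁺: BCE→HJ adds H, J; CEH→BGJ adds G → {B, C, E, G, H, J}. Minimal: {C, E}⁺ = {C, E}; {B, E}⁺ = {B, E}; {B, C}⁺ = {B, C, J} — none reach the full schema.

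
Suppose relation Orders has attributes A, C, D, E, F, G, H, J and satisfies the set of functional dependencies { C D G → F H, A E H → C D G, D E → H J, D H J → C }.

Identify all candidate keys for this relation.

Attributes A, E never appear on any right-hand side, so every candidate key must contain {A, E}.
{A, E}⁺ = {A, E}, which is not all of the schema, so we must add further attributes.
{A, D, E}⁺: DE→HJ adds H, J; DHJ→C adds C; AEH→CDG adds G; CDG→FH adds F → {A, C, D, E, F, G, H, J}. Minimal: {D, E}⁺ = {C, D, E, H, J}; {A, E}⁺ = {A, E}; {A, D}⁺ = {A, D} — none reach the full schema.
{A, E, H}⁺: AEH→CDG adds C, D, G; DE→HJ adds J; CDG→FH adds F → {A, C, D, E, F, G, H, J}. Minimal: {E, H}⁺ = {E, H}; {A, H}⁺ = {A, H}; {A, E}⁺ = {A, E} — none reach the full schema.
Any other superkey contains one of these as a subset, so there are no further candidate keys.

{A, D, E}; {A, E, H}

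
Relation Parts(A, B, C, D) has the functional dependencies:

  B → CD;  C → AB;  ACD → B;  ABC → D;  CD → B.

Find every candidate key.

B, C

{B}⁺: B→CD adds C, D; C→AB adds A → {A, B, C, D}.
{C}⁺: C→AB adds A, B; ABC→D adds D → {A, B, C, D}.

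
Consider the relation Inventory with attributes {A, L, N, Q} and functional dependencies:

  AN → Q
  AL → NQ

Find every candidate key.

Attributes A, L never appear on any right-hand side, so every candidate key must contain {A, L}.
{A, L}⁺ = {A, L, N, Q}, which is all of the schema, so {A, L} is the only candidate key.

AL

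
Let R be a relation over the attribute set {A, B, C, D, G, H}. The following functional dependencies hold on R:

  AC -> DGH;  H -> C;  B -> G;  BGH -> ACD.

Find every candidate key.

{B, H}; {A, B, C}

Attribute B never appears on the right-hand side of any dependency, so B must belong to every candidate key.
{B}⁺ = {B, G}, which is not all of the schema, so we must add further attributes.
{B, H}⁺: H→C adds C; B→G adds G; BGH→ACD adds A, D → {A, B, C, D, G, H}. Minimal: {H}⁺ = {C, H}; {B}⁺ = {B, G} — none reach the full schema.
{A, B, C}⁺: AC→DGH adds D, G, H → {A, B, C, D, G, H}. Minimal: {B, C}⁺ = {B, C, G}; {A, C}⁺ = {A, C, D, G, H}; {A, B}⁺ = {A, B, G} — none reach the full schema.
Any other superkey contains one of these as a subset, so there are no further candidate keys.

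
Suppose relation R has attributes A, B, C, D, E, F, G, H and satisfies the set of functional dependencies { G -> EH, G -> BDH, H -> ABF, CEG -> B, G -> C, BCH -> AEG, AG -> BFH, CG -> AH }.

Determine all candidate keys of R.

{G}⁺: G→EH adds E, H; G→BDH adds B, D; H→ABF adds A, F; G→C adds C → {A, B, C, D, E, F, G, H}.
{C, H}⁺: H→ABF adds A, B, F; BCH→AEG adds E, G; G→BDH adds D → {A, B, C, D, E, F, G, H}.
Any other superkey contains one of these as a subset, so there are no further candidate keys.

{G}, {C, H}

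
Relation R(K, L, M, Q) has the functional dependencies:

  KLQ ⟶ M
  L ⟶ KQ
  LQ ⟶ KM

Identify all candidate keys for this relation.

Attribute L never appears on the right-hand side of any dependency, so L must belong to every candidate key.
{L}⁺ = {K, L, M, Q}, which is all of the schema, so {L} is the only candidate key.

{L}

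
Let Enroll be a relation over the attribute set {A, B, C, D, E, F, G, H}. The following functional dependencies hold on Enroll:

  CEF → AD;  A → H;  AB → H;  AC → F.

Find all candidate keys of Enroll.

{A, B, C, E, G}⁺: A→H adds H; AC→F adds F; CEF→AD adds D → {A, B, C, D, E, F, G, H}. Minimal: {B, C, E, G}⁺ = {B, C, E, G}; {A, C, E, G}⁺ = {A, C, D, E, F, G, H}; {A, B, E, G}⁺ = {A, B, E, G, H}; … — none reach the full schema.
{B, C, E, F, G}⁺: CEF→AD adds A, D; A→H adds H → {A, B, C, D, E, F, G, H}. Minimal: {C, E, F, G}⁺ = {A, C, D, E, F, G, H}; {B, E, F, G}⁺ = {B, E, F, G}; {B, C, F, G}⁺ = {B, C, F, G}; … — none reach the full schema.
Any other superkey contains one of these as a subset, so there are no further candidate keys.

{A, B, C, E, G}; {B, C, E, F, G}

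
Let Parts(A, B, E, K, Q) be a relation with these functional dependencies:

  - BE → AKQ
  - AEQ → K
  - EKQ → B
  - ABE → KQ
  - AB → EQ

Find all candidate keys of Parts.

{A, B}⁺: AB→EQ adds E, Q; BE→AKQ adds K → {A, B, E, K, Q}.
{B, E}⁺: BE→AKQ adds A, K, Q → {A, B, E, K, Q}.
{A, E, Q}⁺: AEQ→K adds K; EKQ→B adds B → {A, B, E, K, Q}.
{E, K, Q}⁺: EKQ→B adds B; BE→AKQ adds A → {A, B, E, K, Q}.

{A, B}, {B, E}, {A, E, Q}, {E, K, Q}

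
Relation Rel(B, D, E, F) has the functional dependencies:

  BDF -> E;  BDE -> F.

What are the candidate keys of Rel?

{B, D, E}⁺: BDE→F adds F → {B, D, E, F}.
{B, D, F}⁺: BDF→E adds E → {B, D, E, F}.
Any other superkey contains one of these as a subset, so there are no further candidate keys.

{B, D, E}, {B, D, F}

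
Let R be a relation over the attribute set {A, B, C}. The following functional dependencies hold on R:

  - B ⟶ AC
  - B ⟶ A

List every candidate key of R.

B

Attribute B never appears on the right-hand side of any dependency, so B must belong to every candidate key.
{B}⁺ = {A, B, C}, which is all of the schema, so {B} is the only candidate key.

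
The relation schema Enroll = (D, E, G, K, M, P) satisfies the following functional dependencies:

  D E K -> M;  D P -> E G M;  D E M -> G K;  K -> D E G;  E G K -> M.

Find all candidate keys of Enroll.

{D, P}⁺: DP→EGM adds E, G, M; DEM→GK adds K → {D, E, G, K, M, P}.
{K, P}⁺: K→DEG adds D, E, G; EGK→M adds M → {D, E, G, K, M, P}.
Any other superkey contains one of these as a subset, so there are no further candidate keys.

(D, P), (K, P)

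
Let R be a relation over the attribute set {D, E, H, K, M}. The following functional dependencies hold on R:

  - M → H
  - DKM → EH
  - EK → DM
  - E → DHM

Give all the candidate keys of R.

Attribute K never appears on the right-hand side of any dependency, so K must belong to every candidate key.
{K}⁺ = {K}, which is not all of the schema, so we must add further attributes.
{E, K}⁺: EK→DM adds D, M; E→DHM adds H → {D, E, H, K, M}.
{D, K, M}⁺: M→H adds H; DKM→EH adds E → {D, E, H, K, M}.

{E, K}, {D, K, M}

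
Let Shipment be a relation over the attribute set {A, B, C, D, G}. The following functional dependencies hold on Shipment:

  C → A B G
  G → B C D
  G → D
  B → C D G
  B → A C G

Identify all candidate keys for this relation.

{B}; {C}; {G}

{B}⁺: B→CDG adds C, D, G; B→ACG adds A → {A, B, C, D, G}.
{C}⁺: C→ABG adds A, B, G; G→BCD adds D → {A, B, C, D, G}.
{G}⁺: G→BCD adds B, C, D; B→ACG adds A → {A, B, C, D, G}.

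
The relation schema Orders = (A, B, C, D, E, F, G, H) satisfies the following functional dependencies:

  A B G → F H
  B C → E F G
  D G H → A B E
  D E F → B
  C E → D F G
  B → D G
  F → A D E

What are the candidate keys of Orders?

Attribute C never appears on the right-hand side of any dependency, so C must belong to every candidate key.
{C}⁺ = {C}, which is not all of the schema, so we must add further attributes.
{B, C}⁺: BC→EFG adds E, F, G; CE→DFG adds D; F→ADE adds A; ABG→FH adds H → {A, B, C, D, E, F, G, H}.
{C, E}⁺: CE→DFG adds D, F, G; F→ADE adds A; DEF→B adds B; ABG→FH adds H → {A, B, C, D, E, F, G, H}.
{C, F}⁺: F→ADE adds A, D, E; DEF→B adds B; CE→DFG adds G; ABG→FH adds H → {A, B, C, D, E, F, G, H}.
{C, D, G, H}⁺: DGH→ABE adds A, B, E; CE→DFG adds F → {A, B, C, D, E, F, G, H}.

(B, C), (C, E), (C, F), (C, D, G, H)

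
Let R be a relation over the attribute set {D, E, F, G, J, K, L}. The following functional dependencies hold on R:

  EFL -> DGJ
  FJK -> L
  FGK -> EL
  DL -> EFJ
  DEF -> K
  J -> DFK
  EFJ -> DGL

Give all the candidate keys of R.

{J}, {D, L}, {E, F, L}, {F, G, K}, {D, E, F, G}

{J}⁺: J→DFK adds D, F, K; FJK→L adds L; DL→EFJ adds E; EFJ→DGL adds G → {D, E, F, G, J, K, L}.
{D, L}⁺: DL→EFJ adds E, F, J; DEF→K adds K; EFJ→DGL adds G → {D, E, F, G, J, K, L}.
{E, F, L}⁺: EFL→DGJ adds D, G, J; DEF→K adds K → {D, E, F, G, J, K, L}.
{F, G, K}⁺: FGK→EL adds E, L; EFL→DGJ adds D, J → {D, E, F, G, J, K, L}.
{D, E, F, G}⁺: DEF→K adds K; FGK→EL adds L; DL→EFJ adds J → {D, E, F, G, J, K, L}.
Any other superkey contains one of these as a subset, so there are no further candidate keys.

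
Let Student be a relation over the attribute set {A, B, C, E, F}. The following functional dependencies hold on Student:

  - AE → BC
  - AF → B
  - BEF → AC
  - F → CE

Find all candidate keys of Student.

Attribute F never appears on the right-hand side of any dependency, so F must belong to every candidate key.
{F}⁺ = {C, E, F}, which is not all of the schema, so we must add further attributes.
{A, F}⁺: AF→B adds B; F→CE adds C, E → {A, B, C, E, F}. Minimal: {F}⁺ = {C, E, F}; {A}⁺ = {A} — none reach the full schema.
{B, F}⁺: F→CE adds C, E; BEF→AC adds A → {A, B, C, E, F}. Minimal: {F}⁺ = {C, E, F}; {B}⁺ = {B} — none reach the full schema.

(A, F), (B, F)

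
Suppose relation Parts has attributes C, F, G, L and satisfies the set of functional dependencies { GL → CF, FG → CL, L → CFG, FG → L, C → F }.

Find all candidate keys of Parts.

{L}⁺: L→CFG adds C, F, G → {C, F, G, L}.
{C, G}⁺: C→F adds F; FG→CL adds L → {C, F, G, L}. Minimal: {G}⁺ = {G}; {C}⁺ = {C, F} — none reach the full schema.
{F, G}⁺: FG→CL adds C, L → {C, F, G, L}. Minimal: {G}⁺ = {G}; {F}⁺ = {F} — none reach the full schema.

{L}; {C, G}; {F, G}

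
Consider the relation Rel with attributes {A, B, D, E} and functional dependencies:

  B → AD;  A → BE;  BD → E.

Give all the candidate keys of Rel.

A, B

{A}⁺: A→BE adds B, E; B→AD adds D → {A, B, D, E}.
{B}⁺: B→AD adds A, D; A→BE adds E → {A, B, D, E}.
Any other superkey contains one of these as a subset, so there are no further candidate keys.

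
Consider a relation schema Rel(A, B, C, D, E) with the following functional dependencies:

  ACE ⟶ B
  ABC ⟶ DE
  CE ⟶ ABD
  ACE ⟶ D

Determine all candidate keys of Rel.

Attribute C never appears on the right-hand side of any dependency, so C must belong to every candidate key.
{C}⁺ = {C}, which is not all of the schema, so we must add further attributes.
{C, E}⁺: CE→ABD adds A, B, D → {A, B, C, D, E}. Minimal: {E}⁺ = {E}; {C}⁺ = {C} — none reach the full schema.
{A, B, C}⁺: ABC→DE adds D, E → {A, B, C, D, E}. Minimal: {B, C}⁺ = {B, C}; {A, C}⁺ = {A, C}; {A, B}⁺ = {A, B} — none reach the full schema.

{C, E}, {A, B, C}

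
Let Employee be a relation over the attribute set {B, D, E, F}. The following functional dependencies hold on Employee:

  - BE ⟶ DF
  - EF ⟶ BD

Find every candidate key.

Attribute E never appears on the right-hand side of any dependency, so E must belong to every candidate key.
{E}⁺ = {E}, which is not all of the schema, so we must add further attributes.
{B, E}⁺: BE→DF adds D, F → {B, D, E, F}. Minimal: {E}⁺ = {E}; {B}⁺ = {B} — none reach the full schema.
{E, F}⁺: EF→BD adds B, D → {B, D, E, F}. Minimal: {F}⁺ = {F}; {E}⁺ = {E} — none reach the full schema.
Any other superkey contains one of these as a subset, so there are no further candidate keys.

{B, E}, {E, F}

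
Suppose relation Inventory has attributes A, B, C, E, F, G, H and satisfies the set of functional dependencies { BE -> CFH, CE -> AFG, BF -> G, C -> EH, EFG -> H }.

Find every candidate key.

(B, C), (B, E)

Attribute B never appears on the right-hand side of any dependency, so B must belong to every candidate key.
{B}⁺ = {B}, which is not all of the schema, so we must add further attributes.
{B, C}⁺: C→EH adds E, H; BE→CFH adds F; CE→AFG adds A, G → {A, B, C, E, F, G, H}.
{B, E}⁺: BE→CFH adds C, F, H; CE→AFG adds A, G → {A, B, C, E, F, G, H}.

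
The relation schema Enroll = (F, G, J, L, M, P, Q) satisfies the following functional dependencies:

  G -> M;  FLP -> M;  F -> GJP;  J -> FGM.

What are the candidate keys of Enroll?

{F, L, Q}, {J, L, Q}

Attributes L, Q never appear on any right-hand side, so every candidate key must contain {L, Q}.
{L, Q}⁺ = {L, Q}, which is not all of the schema, so we must add further attributes.
{F, L, Q}⁺: F→GJP adds G, J, P; J→FGM adds M → {F, G, J, L, M, P, Q}.
{J, L, Q}⁺: J→FGM adds F, G, M; F→GJP adds P → {F, G, J, L, M, P, Q}.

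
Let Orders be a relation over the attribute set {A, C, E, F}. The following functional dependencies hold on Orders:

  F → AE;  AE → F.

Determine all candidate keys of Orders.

(C, F), (A, C, E)

Attribute C never appears on the right-hand side of any dependency, so C must belong to every candidate key.
{C}⁺ = {C}, which is not all of the schema, so we must add further attributes.
{C, F}⁺: F→AE adds A, E → {A, C, E, F}. Minimal: {F}⁺ = {A, E, F}; {C}⁺ = {C} — none reach the full schema.
{A, C, E}⁺: AE→F adds F → {A, C, E, F}. Minimal: {C, E}⁺ = {C, E}; {A, E}⁺ = {A, E, F}; {A, C}⁺ = {A, C} — none reach the full schema.
Any other superkey contains one of these as a subset, so there are no further candidate keys.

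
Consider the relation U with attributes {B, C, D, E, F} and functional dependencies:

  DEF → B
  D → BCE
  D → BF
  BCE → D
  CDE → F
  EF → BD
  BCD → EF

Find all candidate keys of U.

{D}, {E, F}, {B, C, E}

{D}⁺: D→BCE adds B, C, E; D→BF adds F → {B, C, D, E, F}.
{E, F}⁺: EF→BD adds B, D; D→BCE adds C → {B, C, D, E, F}. Minimal: {F}⁺ = {F}; {E}⁺ = {E} — none reach the full schema.
{B, C, E}⁺: BCE→D adds D; CDE→F adds F → {B, C, D, E, F}. Minimal: {C, E}⁺ = {C, E}; {B, E}⁺ = {B, E}; {B, C}⁺ = {B, C} — none reach the full schema.
Any other superkey contains one of these as a subset, so there are no further candidate keys.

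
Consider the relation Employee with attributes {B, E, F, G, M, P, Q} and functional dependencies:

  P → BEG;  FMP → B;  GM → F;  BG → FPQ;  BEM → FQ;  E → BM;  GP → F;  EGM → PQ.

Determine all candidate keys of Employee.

{P}⁺: P→BEG adds B, E, G; BG→FPQ adds F, Q; E→BM adds M → {B, E, F, G, M, P, Q}.
{B, G}⁺: BG→FPQ adds F, P, Q; P→BEG adds E; E→BM adds M → {B, E, F, G, M, P, Q}.
{E, G}⁺: E→BM adds B, M; EGM→PQ adds P, Q; GM→F adds F → {B, E, F, G, M, P, Q}.

{P}, {B, G}, {E, G}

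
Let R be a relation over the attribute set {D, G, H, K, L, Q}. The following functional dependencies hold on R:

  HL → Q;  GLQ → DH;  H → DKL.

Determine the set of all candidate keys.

Attribute G never appears on the right-hand side of any dependency, so G must belong to every candidate key.
{G}⁺ = {G}, which is not all of the schema, so we must add further attributes.
{G, H}⁺: H→DKL adds D, K, L; HL→Q adds Q → {D, G, H, K, L, Q}. Minimal: {H}⁺ = {D, H, K, L, Q}; {G}⁺ = {G} — none reach the full schema.
{G, L, Q}⁺: GLQ→DH adds D, H; H→DKL adds K → {D, G, H, K, L, Q}. Minimal: {L, Q}⁺ = {L, Q}; {G, Q}⁺ = {G, Q}; {G, L}⁺ = {G, L} — none reach the full schema.
Any other superkey contains one of these as a subset, so there are no further candidate keys.

GH, GLQ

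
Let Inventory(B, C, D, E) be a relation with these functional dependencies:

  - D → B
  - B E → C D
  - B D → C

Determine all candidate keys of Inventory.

BE, DE

Attribute E never appears on the right-hand side of any dependency, so E must belong to every candidate key.
{E}⁺ = {E}, which is not all of the schema, so we must add further attributes.
{B, E}⁺: BE→CD adds C, D → {B, C, D, E}. Minimal: {E}⁺ = {E}; {B}⁺ = {B} — none reach the full schema.
{D, E}⁺: D→B adds B; BE→CD adds C → {B, C, D, E}. Minimal: {E}⁺ = {E}; {D}⁺ = {B, C, D} — none reach the full schema.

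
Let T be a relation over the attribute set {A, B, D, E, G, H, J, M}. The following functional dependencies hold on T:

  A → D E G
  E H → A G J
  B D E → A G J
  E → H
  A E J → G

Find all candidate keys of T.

Attributes B, M never appear on any right-hand side, so every candidate key must contain {B, M}.
{B, M}⁺ = {B, M}, which is not all of the schema, so we must add further attributes.
{A, B, M}⁺: A→DEG adds D, E, G; BDE→AGJ adds J; E→H adds H → {A, B, D, E, G, H, J, M}. Minimal: {B, M}⁺ = {B, M}; {A, M}⁺ = {A, D, E, G, H, J, M}; {A, B}⁺ = {A, B, D, E, G, H, J} — none reach the full schema.
{B, E, M}⁺: E→H adds H; EH→AGJ adds A, G, J; A→DEG adds D → {A, B, D, E, G, H, J, M}. Minimal: {E, M}⁺ = {A, D, E, G, H, J, M}; {B, M}⁺ = {B, M}; {B, E}⁺ = {A, B, D, E, G, H, J} — none reach the full schema.
Any other superkey contains one of these as a subset, so there are no further candidate keys.

{A, B, M}; {B, E, M}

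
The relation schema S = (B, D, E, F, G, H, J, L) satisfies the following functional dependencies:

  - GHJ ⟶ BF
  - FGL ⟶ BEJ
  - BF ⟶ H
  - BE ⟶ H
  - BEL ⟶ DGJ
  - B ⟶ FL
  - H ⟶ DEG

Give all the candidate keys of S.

{B}⁺: B→FL adds F, L; BF→H adds H; H→DEG adds D, E, G; FGL→BEJ adds J → {B, D, E, F, G, H, J, L}.
{H, J}⁺: H→DEG adds D, E, G; GHJ→BF adds B, F; B→FL adds L → {B, D, E, F, G, H, J, L}.
{F, G, L}⁺: FGL→BEJ adds B, E, J; BF→H adds H; BEL→DGJ adds D → {B, D, E, F, G, H, J, L}.
{F, H, L}⁺: H→DEG adds D, E, G; FGL→BEJ adds B, J → {B, D, E, F, G, H, J, L}.
Any other superkey contains one of these as a subset, so there are no further candidate keys.

(B), (H, J), (F, G, L), (F, H, L)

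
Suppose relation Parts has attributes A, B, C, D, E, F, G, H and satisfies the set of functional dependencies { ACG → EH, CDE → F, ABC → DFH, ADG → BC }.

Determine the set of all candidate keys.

Attributes A, G never appear on any right-hand side, so every candidate key must contain {A, G}.
{A, G}⁺ = {A, G}, which is not all of the schema, so we must add further attributes.
{A, D, G}⁺: ADG→BC adds B, C; ACG→EH adds E, H; CDE→F adds F → {A, B, C, D, E, F, G, H}. Minimal: {D, G}⁺ = {D, G}; {A, G}⁺ = {A, G}; {A, D}⁺ = {A, D} — none reach the full schema.
{A, B, C, G}⁺: ACG→EH adds E, H; ABC→DFH adds D, F → {A, B, C, D, E, F, G, H}. Minimal: {B, C, G}⁺ = {B, C, G}; {A, C, G}⁺ = {A, C, E, G, H}; {A, B, G}⁺ = {A, B, G}; … — none reach the full schema.
Any other superkey contains one of these as a subset, so there are no further candidate keys.

(A, D, G), (A, B, C, G)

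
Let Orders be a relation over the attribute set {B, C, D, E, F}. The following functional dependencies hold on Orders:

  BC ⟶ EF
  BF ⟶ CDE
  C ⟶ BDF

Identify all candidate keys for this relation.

{C}⁺: C→BDF adds B, D, F; BC→EF adds E → {B, C, D, E, F}.
{B, F}⁺: BF→CDE adds C, D, E → {B, C, D, E, F}.
Any other superkey contains one of these as a subset, so there are no further candidate keys.

(C); (B, F)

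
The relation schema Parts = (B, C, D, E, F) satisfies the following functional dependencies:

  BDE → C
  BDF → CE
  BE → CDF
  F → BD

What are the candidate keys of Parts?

{F}, {B, E}

{F}⁺: F→BD adds B, D; BDF→CE adds C, E → {B, C, D, E, F}.
{B, E}⁺: BE→CDF adds C, D, F → {B, C, D, E, F}. Minimal: {E}⁺ = {E}; {B}⁺ = {B} — none reach the full schema.
Any other superkey contains one of these as a subset, so there are no further candidate keys.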